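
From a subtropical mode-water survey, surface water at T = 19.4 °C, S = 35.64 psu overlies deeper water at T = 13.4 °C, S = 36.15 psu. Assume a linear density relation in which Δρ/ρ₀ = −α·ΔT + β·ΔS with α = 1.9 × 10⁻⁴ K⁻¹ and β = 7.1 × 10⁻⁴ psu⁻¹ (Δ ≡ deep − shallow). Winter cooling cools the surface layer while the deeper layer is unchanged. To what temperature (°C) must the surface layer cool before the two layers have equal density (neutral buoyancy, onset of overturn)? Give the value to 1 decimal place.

11.5 °C

Neutral buoyancy requires Δρ = 0, i.e. −α(T_deep − T_surf′) + β(S_deep − S_surf) = 0.
T_surf′ = T_deep − (β/α)·ΔS = 13.4 − (7.1 × 10⁻⁴/1.9 × 10⁻⁴)·(+0.51) = 11.494 °C.
Cooling required: 19.4 − (11.494) = 7.906 °C.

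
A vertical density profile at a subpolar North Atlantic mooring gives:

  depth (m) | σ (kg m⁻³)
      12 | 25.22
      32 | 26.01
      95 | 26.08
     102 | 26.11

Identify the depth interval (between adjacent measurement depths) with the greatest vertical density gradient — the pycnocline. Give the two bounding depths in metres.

12–32 m

Compute the density gradient over each adjacent pair:
  12–32 m: Δρ/Δz = 0.79/20 = 0.040 kg m⁻⁴
  32–95 m: Δρ/Δz = 0.07/63 = 1.1 × 10⁻³ kg m⁻⁴
  95–102 m: Δρ/Δz = 0.03/7 = 4.3 × 10⁻³ kg m⁻⁴
The largest gradient is in the 12–32 m interval — the pycnocline.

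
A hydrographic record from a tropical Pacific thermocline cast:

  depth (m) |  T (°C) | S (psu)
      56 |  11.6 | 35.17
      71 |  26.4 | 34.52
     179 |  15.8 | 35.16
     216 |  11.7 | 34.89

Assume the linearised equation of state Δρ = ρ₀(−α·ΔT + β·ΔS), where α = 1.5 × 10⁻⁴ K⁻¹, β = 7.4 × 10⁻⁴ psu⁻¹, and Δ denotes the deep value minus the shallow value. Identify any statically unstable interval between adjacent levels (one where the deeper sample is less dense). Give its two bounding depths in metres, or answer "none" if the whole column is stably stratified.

56–71 m

Evaluate Δρ/ρ₀ = −αΔT + βΔS across each adjacent pair:
  56–71 m: −αΔT+βΔS = −(1.5 × 10⁻⁴)(+14.8)+(7.4 × 10⁻⁴)(-0.65) = -2.7 × 10⁻³ → UNSTABLE
  71–179 m: −αΔT+βΔS = −(1.5 × 10⁻⁴)(-10.6)+(7.4 × 10⁻⁴)(+0.64) = 2.1 × 10⁻³ → stable
  179–216 m: −αΔT+βΔS = −(1.5 × 10⁻⁴)(-4.1)+(7.4 × 10⁻⁴)(-0.27) = 4.2 × 10⁻⁴ → stable
The 56–71 m interval has Δρ < 0: lighter water underlies denser water.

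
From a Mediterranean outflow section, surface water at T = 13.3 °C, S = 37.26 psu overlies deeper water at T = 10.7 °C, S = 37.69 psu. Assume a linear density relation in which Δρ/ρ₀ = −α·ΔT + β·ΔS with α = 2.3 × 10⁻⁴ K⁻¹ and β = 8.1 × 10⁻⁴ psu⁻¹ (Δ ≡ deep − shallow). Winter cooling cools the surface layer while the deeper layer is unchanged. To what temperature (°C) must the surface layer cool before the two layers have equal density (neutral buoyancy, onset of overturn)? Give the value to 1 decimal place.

Neutral buoyancy requires Δρ = 0, i.e. −α(T_deep − T_surf′) + β(S_deep − S_surf) = 0.
T_surf′ = T_deep − (β/α)·ΔS = 10.7 − (8.1 × 10⁻⁴/2.3 × 10⁻⁴)·(+0.43) = 9.186 °C.
Cooling required: 13.3 − (9.186) = 4.114 °C.

9.2 °C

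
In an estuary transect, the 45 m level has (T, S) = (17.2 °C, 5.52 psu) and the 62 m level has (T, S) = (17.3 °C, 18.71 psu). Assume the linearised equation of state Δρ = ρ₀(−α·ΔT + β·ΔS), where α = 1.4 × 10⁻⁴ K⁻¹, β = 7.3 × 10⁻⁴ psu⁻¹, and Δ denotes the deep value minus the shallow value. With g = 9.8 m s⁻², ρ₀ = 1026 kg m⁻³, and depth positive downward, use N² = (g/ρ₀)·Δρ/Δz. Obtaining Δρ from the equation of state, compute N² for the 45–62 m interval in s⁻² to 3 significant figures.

5.54 × 10⁻³ s⁻²

ΔT = +0.1 K, ΔS = +13.19 psu (deep − shallow).
Δρ/ρ₀ = −αΔT + βΔS = -1.40 × 10⁻⁵ + 9.6287 × 10⁻³ = 9.6147 × 10⁻³, so Δρ ≈ 9.865 kg m⁻³.
N² = (g/ρ₀)·Δρ/Δz = g·(Δρ/ρ₀)/Δz = 9.8 × 9.6147 × 10⁻³ / 17 = 5.5426 × 10⁻³ s⁻² ≈ 5.54 × 10⁻³ s⁻².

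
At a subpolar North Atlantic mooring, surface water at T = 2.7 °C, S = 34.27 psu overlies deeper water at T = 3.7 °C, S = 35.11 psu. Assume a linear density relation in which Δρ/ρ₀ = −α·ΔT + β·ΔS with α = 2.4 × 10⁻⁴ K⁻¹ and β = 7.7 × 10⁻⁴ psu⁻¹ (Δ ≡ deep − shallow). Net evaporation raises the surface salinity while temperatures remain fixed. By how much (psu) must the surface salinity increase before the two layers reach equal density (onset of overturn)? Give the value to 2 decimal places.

Neutral buoyancy requires −α(T_deep − T_surf) + β(S_deep − S_surf′) = 0.
S_surf′ = S_deep − (α/β)·ΔT = 35.11 − (2.4 × 10⁻⁴/7.7 × 10⁻⁴)·(+1.0) = 34.7983 psu.
Increase required: 34.7983 − 34.27 = 0.5283 psu.

0.53 psu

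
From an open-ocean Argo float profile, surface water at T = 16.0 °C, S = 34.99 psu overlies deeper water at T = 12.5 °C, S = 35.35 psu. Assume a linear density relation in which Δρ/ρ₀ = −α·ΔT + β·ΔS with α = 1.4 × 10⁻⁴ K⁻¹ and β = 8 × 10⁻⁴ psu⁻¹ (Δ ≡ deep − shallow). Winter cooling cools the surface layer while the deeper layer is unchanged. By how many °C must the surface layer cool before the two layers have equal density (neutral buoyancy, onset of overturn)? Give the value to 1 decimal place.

5.6 °C

Neutral buoyancy requires Δρ = 0, i.e. −α(T_deep − T_surf′) + β(S_deep − S_surf) = 0.
T_surf′ = T_deep − (β/α)·ΔS = 12.5 − (8 × 10⁻⁴/1.4 × 10⁻⁴)·(+0.36) = 10.443 °C.
Cooling required: 16.0 − (10.443) = 5.557 °C.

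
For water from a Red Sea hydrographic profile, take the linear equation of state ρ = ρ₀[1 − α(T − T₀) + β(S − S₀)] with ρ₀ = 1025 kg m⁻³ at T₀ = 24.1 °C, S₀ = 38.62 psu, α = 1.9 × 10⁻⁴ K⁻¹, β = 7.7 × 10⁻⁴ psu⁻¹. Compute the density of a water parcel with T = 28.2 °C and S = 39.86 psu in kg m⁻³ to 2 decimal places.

T − T₀ = +4.1 K, S − S₀ = +1.24 psu.
Bracket = 1 − α·(+4.1) + β·(+1.24) = 1 + (1.758 × 10⁻⁴) = 1.0001758.
ρ = 1025 × 1.0001758 = 1025.18 kg m⁻³.

1025.18 kg m⁻³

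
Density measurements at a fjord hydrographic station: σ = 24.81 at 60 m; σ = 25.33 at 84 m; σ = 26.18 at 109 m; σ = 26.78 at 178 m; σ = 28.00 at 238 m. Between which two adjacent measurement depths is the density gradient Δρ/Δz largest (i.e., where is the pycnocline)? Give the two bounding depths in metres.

Compute the density gradient over each adjacent pair:
  60–84 m: Δρ/Δz = 0.52/24 = 0.022 kg m⁻⁴
  84–109 m: Δρ/Δz = 0.85/25 = 0.034 kg m⁻⁴
  109–178 m: Δρ/Δz = 0.60/69 = 8.7 × 10⁻³ kg m⁻⁴
  178–238 m: Δρ/Δz = 1.22/60 = 0.020 kg m⁻⁴
The largest gradient is in the 84–109 m interval — the pycnocline.

84–109 m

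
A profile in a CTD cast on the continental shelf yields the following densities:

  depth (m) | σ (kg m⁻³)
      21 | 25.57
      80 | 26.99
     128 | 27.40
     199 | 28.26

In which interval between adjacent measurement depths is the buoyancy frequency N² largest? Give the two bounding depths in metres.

Compute the density gradient over each adjacent pair:
  21–80 m: Δρ/Δz = 1.42/59 = 0.024 kg m⁻⁴
  80–128 m: Δρ/Δz = 0.41/48 = 8.5 × 10⁻³ kg m⁻⁴
  128–199 m: Δρ/Δz = 0.86/71 = 0.012 kg m⁻⁴
The largest gradient is in the 21–80 m interval — the pycnocline.

21–80 m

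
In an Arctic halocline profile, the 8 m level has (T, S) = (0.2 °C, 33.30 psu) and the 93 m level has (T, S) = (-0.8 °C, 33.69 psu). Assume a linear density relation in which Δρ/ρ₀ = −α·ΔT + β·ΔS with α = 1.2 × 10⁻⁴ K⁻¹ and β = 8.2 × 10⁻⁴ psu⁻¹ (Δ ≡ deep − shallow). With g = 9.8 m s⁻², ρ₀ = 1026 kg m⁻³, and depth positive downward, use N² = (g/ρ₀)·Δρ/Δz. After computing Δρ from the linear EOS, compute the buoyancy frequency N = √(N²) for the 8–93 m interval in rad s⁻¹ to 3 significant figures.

ΔT = -1.0 K, ΔS = +0.39 psu (deep − shallow).
Δρ/ρ₀ = −αΔT + βΔS = 1.20 × 10⁻⁴ + 3.198 × 10⁻⁴ = 4.398 × 10⁻⁴, so Δρ ≈ 0.4512 kg m⁻³.
N² = (g/ρ₀)·Δρ/Δz = g·(Δρ/ρ₀)/Δz = 9.8 × 4.398 × 10⁻⁴ / 85 = 5.0706 × 10⁻⁵ s⁻².
N = √(5.0706 × 10⁻⁵) = 7.1208 × 10⁻³ rad s⁻¹ ≈ 7.12 × 10⁻³ rad s⁻¹.

7.12 × 10⁻³ rad s⁻¹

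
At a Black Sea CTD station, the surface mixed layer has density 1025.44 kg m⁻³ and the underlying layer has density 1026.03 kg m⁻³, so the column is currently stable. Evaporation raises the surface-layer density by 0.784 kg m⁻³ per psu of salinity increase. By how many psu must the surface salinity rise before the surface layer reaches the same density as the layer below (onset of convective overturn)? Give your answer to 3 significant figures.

0.753 psu

Density deficit of the surface layer: 1026.03 − 1025.44 = 0.59 kg m⁻³.
Required change = 0.59 / 0.784 = 0.753 psu.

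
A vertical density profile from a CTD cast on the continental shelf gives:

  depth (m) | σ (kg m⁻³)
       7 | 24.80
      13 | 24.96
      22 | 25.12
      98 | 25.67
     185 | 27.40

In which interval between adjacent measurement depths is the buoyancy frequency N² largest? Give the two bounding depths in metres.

7–13 m

Compute the density gradient over each adjacent pair:
  7–13 m: Δρ/Δz = 0.16/6 = 0.027 kg m⁻⁴
  13–22 m: Δρ/Δz = 0.16/9 = 0.018 kg m⁻⁴
  22–98 m: Δρ/Δz = 0.55/76 = 7.2 × 10⁻³ kg m⁻⁴
  98–185 m: Δρ/Δz = 1.73/87 = 0.020 kg m⁻⁴
The largest gradient is in the 7–13 m interval — the pycnocline.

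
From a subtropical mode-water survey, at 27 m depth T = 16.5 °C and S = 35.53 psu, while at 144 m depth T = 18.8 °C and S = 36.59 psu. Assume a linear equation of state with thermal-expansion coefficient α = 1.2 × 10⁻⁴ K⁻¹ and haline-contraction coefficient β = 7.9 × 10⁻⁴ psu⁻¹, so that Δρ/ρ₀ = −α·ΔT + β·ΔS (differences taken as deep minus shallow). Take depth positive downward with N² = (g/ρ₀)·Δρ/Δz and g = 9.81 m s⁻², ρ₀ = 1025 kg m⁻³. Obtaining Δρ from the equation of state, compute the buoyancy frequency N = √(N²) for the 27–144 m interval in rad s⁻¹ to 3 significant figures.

ΔT = +2.3 K, ΔS = +1.06 psu (deep − shallow).
Δρ/ρ₀ = −αΔT + βΔS = -2.76 × 10⁻⁴ + 8.374 × 10⁻⁴ = 5.614 × 10⁻⁴, so Δρ ≈ 0.5754 kg m⁻³.
N² = (g/ρ₀)·Δρ/Δz = g·(Δρ/ρ₀)/Δz = 9.81 × 5.614 × 10⁻⁴ / 117 = 4.7071 × 10⁻⁵ s⁻².
N = √(4.7071 × 10⁻⁵) = 6.8608 × 10⁻³ rad s⁻¹ ≈ 6.86 × 10⁻³ rad s⁻¹.

6.86 × 10⁻³ rad s⁻¹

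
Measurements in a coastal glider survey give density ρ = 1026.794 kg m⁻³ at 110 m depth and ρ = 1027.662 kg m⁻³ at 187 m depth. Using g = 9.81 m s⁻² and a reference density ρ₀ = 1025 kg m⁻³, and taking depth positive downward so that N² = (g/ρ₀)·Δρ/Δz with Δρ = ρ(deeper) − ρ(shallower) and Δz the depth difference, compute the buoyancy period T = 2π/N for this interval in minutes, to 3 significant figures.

Δρ = 1027.662 − 1026.794 = 0.868 kg m⁻³ over Δz = 187 − 110 = 77 m.
N² = (9.81/1025) × (0.868/77) = 1.0789 × 10⁻⁴ s⁻².
N = √(1.0789 × 10⁻⁴) = 0.010387 rad s⁻¹, so T = 2π/N = 604.91 s = 10.082 min ≈ 10.1 min.

10.1 min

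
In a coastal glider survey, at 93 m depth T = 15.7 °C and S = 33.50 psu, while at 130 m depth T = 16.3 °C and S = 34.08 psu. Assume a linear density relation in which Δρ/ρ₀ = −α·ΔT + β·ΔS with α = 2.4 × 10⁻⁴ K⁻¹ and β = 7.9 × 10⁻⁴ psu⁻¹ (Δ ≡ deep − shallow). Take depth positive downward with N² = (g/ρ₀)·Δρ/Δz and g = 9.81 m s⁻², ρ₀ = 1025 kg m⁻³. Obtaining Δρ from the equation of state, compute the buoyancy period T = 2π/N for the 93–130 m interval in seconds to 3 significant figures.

ΔT = +0.6 K, ΔS = +0.58 psu (deep − shallow).
Δρ/ρ₀ = −αΔT + βΔS = -1.44 × 10⁻⁴ + 4.582 × 10⁻⁴ = 3.142 × 10⁻⁴, so Δρ ≈ 0.3221 kg m⁻³.
N² = (g/ρ₀)·Δρ/Δz = g·(Δρ/ρ₀)/Δz = 9.81 × 3.142 × 10⁻⁴ / 37 = 8.3305 × 10⁻⁵ s⁻².
N = √(8.3305 × 10⁻⁵) = 9.1272 × 10⁻³ rad s⁻¹ → T = 2π/N = 688.40 s ≈ 688 s.

688 s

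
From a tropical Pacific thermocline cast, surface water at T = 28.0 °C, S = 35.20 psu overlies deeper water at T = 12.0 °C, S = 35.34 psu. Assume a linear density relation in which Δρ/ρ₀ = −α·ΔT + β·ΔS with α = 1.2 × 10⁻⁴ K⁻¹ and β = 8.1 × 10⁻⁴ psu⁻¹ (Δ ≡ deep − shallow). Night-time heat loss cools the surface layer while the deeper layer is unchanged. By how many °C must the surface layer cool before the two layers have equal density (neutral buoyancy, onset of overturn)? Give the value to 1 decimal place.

Neutral buoyancy requires Δρ = 0, i.e. −α(T_deep − T_surf′) + β(S_deep − S_surf) = 0.
T_surf′ = T_deep − (β/α)·ΔS = 12.0 − (8.1 × 10⁻⁴/1.2 × 10⁻⁴)·(+0.14) = 11.055 °C.
Cooling required: 28.0 − (11.055) = 16.945 °C.

16.9 °C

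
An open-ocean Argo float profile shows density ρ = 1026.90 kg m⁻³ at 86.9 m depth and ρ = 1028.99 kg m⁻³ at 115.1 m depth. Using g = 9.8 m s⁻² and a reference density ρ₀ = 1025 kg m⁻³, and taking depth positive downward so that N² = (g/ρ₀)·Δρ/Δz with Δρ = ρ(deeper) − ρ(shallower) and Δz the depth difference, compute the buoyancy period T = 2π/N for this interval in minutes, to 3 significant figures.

Δρ = 1028.99 − 1026.90 = 2.09 kg m⁻³ over Δz = 115.1 − 86.9 = 28.2 m.
N² = (9.8/1025) × (2.09/28.2) = 7.0860 × 10⁻⁴ s⁻².
N = √(7.0860 × 10⁻⁴) = 0.026620 rad s⁻¹, so T = 2π/N = 236.03 s = 3.9338 min ≈ 3.93 min.

3.93 min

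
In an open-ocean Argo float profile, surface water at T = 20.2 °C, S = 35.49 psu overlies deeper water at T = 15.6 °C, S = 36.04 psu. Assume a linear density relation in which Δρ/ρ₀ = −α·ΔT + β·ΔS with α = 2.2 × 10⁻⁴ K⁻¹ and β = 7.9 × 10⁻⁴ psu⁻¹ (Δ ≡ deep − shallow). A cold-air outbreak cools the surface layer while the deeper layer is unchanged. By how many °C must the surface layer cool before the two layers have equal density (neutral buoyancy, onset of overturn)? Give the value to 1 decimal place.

6.6 °C

Neutral buoyancy requires Δρ = 0, i.e. −α(T_deep − T_surf′) + β(S_deep − S_surf) = 0.
T_surf′ = T_deep − (β/α)·ΔS = 15.6 − (7.9 × 10⁻⁴/2.2 × 10⁻⁴)·(+0.55) = 13.625 °C.
Cooling required: 20.2 − (13.625) = 6.575 °C.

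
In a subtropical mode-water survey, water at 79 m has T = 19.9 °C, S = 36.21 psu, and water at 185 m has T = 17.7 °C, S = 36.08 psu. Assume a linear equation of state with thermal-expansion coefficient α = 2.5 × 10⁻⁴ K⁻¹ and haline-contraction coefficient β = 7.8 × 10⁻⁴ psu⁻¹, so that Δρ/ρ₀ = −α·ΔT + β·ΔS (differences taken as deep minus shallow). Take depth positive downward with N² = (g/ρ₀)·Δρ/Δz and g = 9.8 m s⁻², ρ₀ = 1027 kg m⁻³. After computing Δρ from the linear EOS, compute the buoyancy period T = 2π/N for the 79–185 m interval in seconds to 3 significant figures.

976 s

ΔT = -2.2 K, ΔS = -0.13 psu (deep − shallow).
Δρ/ρ₀ = −αΔT + βΔS = 5.50 × 10⁻⁴ − 1.014 × 10⁻⁴ = 4.486 × 10⁻⁴, so Δρ ≈ 0.4607 kg m⁻³.
N² = (g/ρ₀)·Δρ/Δz = g·(Δρ/ρ₀)/Δz = 9.8 × 4.486 × 10⁻⁴ / 106 = 4.1474 × 10⁻⁵ s⁻².
N = √(4.1474 × 10⁻⁵) = 6.4400 × 10⁻³ rad s⁻¹ → T = 2π/N = 975.65 s ≈ 976 s.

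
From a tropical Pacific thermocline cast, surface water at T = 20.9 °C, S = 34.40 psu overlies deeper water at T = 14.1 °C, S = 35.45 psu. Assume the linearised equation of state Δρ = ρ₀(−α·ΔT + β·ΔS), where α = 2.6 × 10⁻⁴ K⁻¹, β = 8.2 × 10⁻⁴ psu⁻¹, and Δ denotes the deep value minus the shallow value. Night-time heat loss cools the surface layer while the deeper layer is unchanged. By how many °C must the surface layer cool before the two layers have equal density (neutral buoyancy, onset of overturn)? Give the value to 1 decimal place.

Neutral buoyancy requires Δρ = 0, i.e. −α(T_deep − T_surf′) + β(S_deep − S_surf) = 0.
T_surf′ = T_deep − (β/α)·ΔS = 14.1 − (8.2 × 10⁻⁴/2.6 × 10⁻⁴)·(+1.05) = 10.788 °C.
Cooling required: 20.9 − (10.788) = 10.112 °C.

10.1 °C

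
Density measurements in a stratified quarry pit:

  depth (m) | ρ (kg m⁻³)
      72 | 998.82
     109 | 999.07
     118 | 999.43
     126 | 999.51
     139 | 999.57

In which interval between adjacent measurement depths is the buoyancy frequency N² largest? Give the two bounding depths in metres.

109–118 m

Compute the density gradient over each adjacent pair:
  72–109 m: Δρ/Δz = 0.25/37 = 6.8 × 10⁻³ kg m⁻⁴
  109–118 m: Δρ/Δz = 0.36/9 = 0.040 kg m⁻⁴
  118–126 m: Δρ/Δz = 0.08/8 = 0.010 kg m⁻⁴
  126–139 m: Δρ/Δz = 0.06/13 = 4.6 × 10⁻³ kg m⁻⁴
The largest gradient is in the 109–118 m interval — the pycnocline.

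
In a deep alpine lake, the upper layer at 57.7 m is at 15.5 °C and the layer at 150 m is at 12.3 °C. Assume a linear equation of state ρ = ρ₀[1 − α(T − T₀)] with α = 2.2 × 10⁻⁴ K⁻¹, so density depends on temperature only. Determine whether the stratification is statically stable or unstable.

stable

ΔT = 12.3 − 15.5 = -3.2 K, so Δρ/ρ₀ = −αΔT = 7.04 × 10⁻⁴.
Δρ/ρ₀ > 0, so Δρ > 0: deeper water is denser → statically stable.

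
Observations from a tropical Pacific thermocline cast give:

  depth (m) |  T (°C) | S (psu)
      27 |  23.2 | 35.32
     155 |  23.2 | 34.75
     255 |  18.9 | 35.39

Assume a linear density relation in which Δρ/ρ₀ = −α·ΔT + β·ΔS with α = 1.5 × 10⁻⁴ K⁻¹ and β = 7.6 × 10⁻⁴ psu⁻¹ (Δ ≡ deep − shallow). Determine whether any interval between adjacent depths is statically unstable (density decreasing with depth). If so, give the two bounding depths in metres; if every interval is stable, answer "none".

27–155 m

Evaluate Δρ/ρ₀ = −αΔT + βΔS across each adjacent pair:
  27–155 m: −αΔT+βΔS = −(1.5 × 10⁻⁴)(+0.0)+(7.6 × 10⁻⁴)(-0.57) = -4.3 × 10⁻⁴ → UNSTABLE
  155–255 m: −αΔT+βΔS = −(1.5 × 10⁻⁴)(-4.3)+(7.6 × 10⁻⁴)(+0.64) = 1.1 × 10⁻³ → stable
The 27–155 m interval has Δρ < 0: lighter water underlies denser water.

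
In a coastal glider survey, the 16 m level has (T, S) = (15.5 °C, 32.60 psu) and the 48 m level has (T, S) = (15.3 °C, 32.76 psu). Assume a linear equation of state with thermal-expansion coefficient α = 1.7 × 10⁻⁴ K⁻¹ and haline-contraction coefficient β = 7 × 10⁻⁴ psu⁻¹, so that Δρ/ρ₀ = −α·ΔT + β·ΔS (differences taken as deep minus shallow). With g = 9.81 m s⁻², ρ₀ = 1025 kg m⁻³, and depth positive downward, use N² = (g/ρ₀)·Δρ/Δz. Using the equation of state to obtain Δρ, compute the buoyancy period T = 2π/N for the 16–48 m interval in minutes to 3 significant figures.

ΔT = -0.2 K, ΔS = +0.16 psu (deep − shallow).
Δρ/ρ₀ = −αΔT + βΔS = 3.40 × 10⁻⁵ + 1.12 × 10⁻⁴ = 1.46 × 10⁻⁴, so Δρ ≈ 0.1497 kg m⁻³.
N² = (g/ρ₀)·Δρ/Δz = g·(Δρ/ρ₀)/Δz = 9.81 × 1.46 × 10⁻⁴ / 32 = 4.4758 × 10⁻⁵ s⁻².
N = √(4.4758 × 10⁻⁵) = 6.6901 × 10⁻³ rad s⁻¹ → T = 2π/N = 939.18 s = 15.653 min ≈ 15.7 min.

15.7 min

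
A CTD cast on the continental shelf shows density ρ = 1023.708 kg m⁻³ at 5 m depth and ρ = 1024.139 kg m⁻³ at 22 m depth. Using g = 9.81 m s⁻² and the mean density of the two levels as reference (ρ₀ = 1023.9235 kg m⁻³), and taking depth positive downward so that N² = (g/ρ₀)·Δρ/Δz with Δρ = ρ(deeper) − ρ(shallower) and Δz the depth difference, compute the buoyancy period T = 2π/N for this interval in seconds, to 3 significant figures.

Δρ = 1024.139 − 1023.708 = 0.431 kg m⁻³ over Δz = 22 − 5 = 17 m.
N² = (9.81/1023.9235) × (0.431/17) = 2.4290 × 10⁻⁴ s⁻².
N = √(2.4290 × 10⁻⁴) = 0.015585 rad s⁻¹, so T = 2π/N = 403.16 s ≈ 403 s.

403 s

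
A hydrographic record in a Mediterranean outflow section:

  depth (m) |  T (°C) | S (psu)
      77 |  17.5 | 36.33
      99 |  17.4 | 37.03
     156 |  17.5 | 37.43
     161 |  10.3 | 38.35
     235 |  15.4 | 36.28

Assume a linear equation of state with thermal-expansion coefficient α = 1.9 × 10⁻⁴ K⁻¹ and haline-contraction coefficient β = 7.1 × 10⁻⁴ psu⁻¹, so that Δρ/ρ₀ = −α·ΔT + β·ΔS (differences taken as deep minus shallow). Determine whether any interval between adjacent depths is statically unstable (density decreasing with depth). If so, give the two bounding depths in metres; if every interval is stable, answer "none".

Evaluate Δρ/ρ₀ = −αΔT + βΔS across each adjacent pair:
  77–99 m: −αΔT+βΔS = −(1.9 × 10⁻⁴)(-0.1)+(7.1 × 10⁻⁴)(+0.70) = 5.2 × 10⁻⁴ → stable
  99–156 m: −αΔT+βΔS = −(1.9 × 10⁻⁴)(+0.1)+(7.1 × 10⁻⁴)(+0.40) = 2.7 × 10⁻⁴ → stable
  156–161 m: −αΔT+βΔS = −(1.9 × 10⁻⁴)(-7.2)+(7.1 × 10⁻⁴)(+0.92) = 2.0 × 10⁻³ → stable
  161–235 m: −αΔT+βΔS = −(1.9 × 10⁻⁴)(+5.1)+(7.1 × 10⁻⁴)(-2.07) = -2.4 × 10⁻³ → UNSTABLE
The 161–235 m interval has Δρ < 0: lighter water underlies denser water.

161–235 m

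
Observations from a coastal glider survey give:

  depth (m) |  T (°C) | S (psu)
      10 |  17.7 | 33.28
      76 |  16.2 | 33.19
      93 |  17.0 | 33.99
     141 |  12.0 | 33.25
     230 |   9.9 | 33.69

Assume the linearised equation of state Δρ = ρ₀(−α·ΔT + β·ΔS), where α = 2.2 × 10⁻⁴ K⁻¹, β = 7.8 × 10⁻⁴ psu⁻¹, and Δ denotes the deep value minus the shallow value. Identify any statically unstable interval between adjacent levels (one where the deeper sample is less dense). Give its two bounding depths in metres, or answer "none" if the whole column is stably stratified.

none

Evaluate Δρ/ρ₀ = −αΔT + βΔS across each adjacent pair:
  10–76 m: −αΔT+βΔS = −(2.2 × 10⁻⁴)(-1.5)+(7.8 × 10⁻⁴)(-0.09) = 2.6 × 10⁻⁴ → stable
  76–93 m: −αΔT+βΔS = −(2.2 × 10⁻⁴)(+0.8)+(7.8 × 10⁻⁴)(+0.80) = 4.5 × 10⁻⁴ → stable
  93–141 m: −αΔT+βΔS = −(2.2 × 10⁻⁴)(-5.0)+(7.8 × 10⁻⁴)(-0.74) = 5.2 × 10⁻⁴ → stable
  141–230 m: −αΔT+βΔS = −(2.2 × 10⁻⁴)(-2.1)+(7.8 × 10⁻⁴)(+0.44) = 8.1 × 10⁻⁴ → stable
Every interval has Δρ > 0: the column is stably stratified throughout.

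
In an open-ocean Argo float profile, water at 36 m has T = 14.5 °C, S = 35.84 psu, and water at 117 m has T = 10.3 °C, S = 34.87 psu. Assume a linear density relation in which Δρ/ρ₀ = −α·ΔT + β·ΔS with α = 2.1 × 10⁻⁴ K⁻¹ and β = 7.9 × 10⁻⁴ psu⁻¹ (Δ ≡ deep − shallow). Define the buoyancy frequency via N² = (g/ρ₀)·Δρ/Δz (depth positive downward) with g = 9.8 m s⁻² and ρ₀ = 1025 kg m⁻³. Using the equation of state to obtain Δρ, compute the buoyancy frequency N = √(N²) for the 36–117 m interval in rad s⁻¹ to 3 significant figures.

3.74 × 10⁻³ rad s⁻¹

ΔT = -4.2 K, ΔS = -0.97 psu (deep − shallow).
Δρ/ρ₀ = −αΔT + βΔS = 8.82 × 10⁻⁴ − 7.663 × 10⁻⁴ = 1.157 × 10⁻⁴, so Δρ ≈ 0.1186 kg m⁻³.
N² = (g/ρ₀)·Δρ/Δz = g·(Δρ/ρ₀)/Δz = 9.8 × 1.157 × 10⁻⁴ / 81 = 1.3998 × 10⁻⁵ s⁻².
N = √(1.3998 × 10⁻⁵) = 3.7414 × 10⁻³ rad s⁻¹ ≈ 3.74 × 10⁻³ rad s⁻¹.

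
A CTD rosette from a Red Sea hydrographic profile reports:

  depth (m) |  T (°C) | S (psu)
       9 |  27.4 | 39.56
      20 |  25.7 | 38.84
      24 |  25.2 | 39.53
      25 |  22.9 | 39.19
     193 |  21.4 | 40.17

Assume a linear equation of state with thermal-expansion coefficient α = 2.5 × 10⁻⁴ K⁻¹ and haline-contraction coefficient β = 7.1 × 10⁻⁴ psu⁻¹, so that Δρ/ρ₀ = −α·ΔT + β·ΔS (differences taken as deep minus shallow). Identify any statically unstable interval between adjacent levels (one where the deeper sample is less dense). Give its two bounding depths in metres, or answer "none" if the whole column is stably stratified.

9–20 m

Evaluate Δρ/ρ₀ = −αΔT + βΔS across each adjacent pair:
  9–20 m: −αΔT+βΔS = −(2.5 × 10⁻⁴)(-1.7)+(7.1 × 10⁻⁴)(-0.72) = -8.6 × 10⁻⁵ → UNSTABLE
  20–24 m: −αΔT+βΔS = −(2.5 × 10⁻⁴)(-0.5)+(7.1 × 10⁻⁴)(+0.69) = 6.1 × 10⁻⁴ → stable
  24–25 m: −αΔT+βΔS = −(2.5 × 10⁻⁴)(-2.3)+(7.1 × 10⁻⁴)(-0.34) = 3.3 × 10⁻⁴ → stable
  25–193 m: −αΔT+βΔS = −(2.5 × 10⁻⁴)(-1.5)+(7.1 × 10⁻⁴)(+0.98) = 1.1 × 10⁻³ → stable
The 9–20 m interval has Δρ < 0: lighter water underlies denser water.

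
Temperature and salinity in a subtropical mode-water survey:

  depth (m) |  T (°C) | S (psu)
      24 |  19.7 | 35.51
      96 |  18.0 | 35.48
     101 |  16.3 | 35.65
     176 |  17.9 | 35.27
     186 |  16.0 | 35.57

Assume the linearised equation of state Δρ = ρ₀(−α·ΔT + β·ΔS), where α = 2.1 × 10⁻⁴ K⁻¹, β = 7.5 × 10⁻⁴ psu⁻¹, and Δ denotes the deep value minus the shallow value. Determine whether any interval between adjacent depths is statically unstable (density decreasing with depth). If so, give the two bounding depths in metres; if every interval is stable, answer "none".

101–176 m

Evaluate Δρ/ρ₀ = −αΔT + βΔS across each adjacent pair:
  24–96 m: −αΔT+βΔS = −(2.1 × 10⁻⁴)(-1.7)+(7.5 × 10⁻⁴)(-0.03) = 3.3 × 10⁻⁴ → stable
  96–101 m: −αΔT+βΔS = −(2.1 × 10⁻⁴)(-1.7)+(7.5 × 10⁻⁴)(+0.17) = 4.8 × 10⁻⁴ → stable
  101–176 m: −αΔT+βΔS = −(2.1 × 10⁻⁴)(+1.6)+(7.5 × 10⁻⁴)(-0.38) = -6.2 × 10⁻⁴ → UNSTABLE
  176–186 m: −αΔT+βΔS = −(2.1 × 10⁻⁴)(-1.9)+(7.5 × 10⁻⁴)(+0.30) = 6.2 × 10⁻⁴ → stable
The 101–176 m interval has Δρ < 0: lighter water underlies denser water.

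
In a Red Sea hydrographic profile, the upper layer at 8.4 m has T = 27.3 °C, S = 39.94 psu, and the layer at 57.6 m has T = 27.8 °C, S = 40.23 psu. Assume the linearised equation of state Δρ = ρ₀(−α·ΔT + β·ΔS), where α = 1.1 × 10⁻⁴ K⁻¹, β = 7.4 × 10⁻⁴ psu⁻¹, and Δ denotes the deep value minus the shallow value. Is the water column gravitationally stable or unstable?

stable

ΔT = 27.8 − 27.3 = +0.5 K and ΔS = 40.23 − 39.94 = +0.29 psu (deep − shallow).
−αΔT = -5.50 × 10⁻⁵; βΔS = 2.146 × 10⁻⁴; sum Δρ/ρ₀ = 1.596 × 10⁻⁴.
Δρ/ρ₀ > 0, so Δρ > 0: deeper water is denser → statically stable.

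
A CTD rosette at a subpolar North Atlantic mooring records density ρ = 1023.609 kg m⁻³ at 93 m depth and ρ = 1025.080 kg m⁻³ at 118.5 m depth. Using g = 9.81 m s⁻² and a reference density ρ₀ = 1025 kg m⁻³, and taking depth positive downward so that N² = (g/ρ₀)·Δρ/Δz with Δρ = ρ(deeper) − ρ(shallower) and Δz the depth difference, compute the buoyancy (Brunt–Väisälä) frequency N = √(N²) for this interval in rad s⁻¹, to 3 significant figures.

Δρ = 1025.080 − 1023.609 = 1.471 kg m⁻³ over Δz = 118.5 − 93 = 25.5 m.
N² = (9.81/1025) × (1.471/25.5) = 5.5210 × 10⁻⁴ s⁻².
N = √(5.5210 × 10⁻⁴) = 0.023497 rad s⁻¹ ≈ 0.0235 rad s⁻¹.
Since Δρ > 0 the layer is stably stratified.

0.0235 rad s⁻¹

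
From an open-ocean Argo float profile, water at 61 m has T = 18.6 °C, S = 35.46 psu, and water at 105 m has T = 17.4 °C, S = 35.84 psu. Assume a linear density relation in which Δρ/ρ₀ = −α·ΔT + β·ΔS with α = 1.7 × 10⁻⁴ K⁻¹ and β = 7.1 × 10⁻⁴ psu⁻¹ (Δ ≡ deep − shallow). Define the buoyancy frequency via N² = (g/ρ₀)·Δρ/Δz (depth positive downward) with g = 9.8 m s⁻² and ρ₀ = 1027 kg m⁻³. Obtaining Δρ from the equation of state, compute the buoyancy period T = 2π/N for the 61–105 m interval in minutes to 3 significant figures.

ΔT = -1.2 K, ΔS = +0.38 psu (deep − shallow).
Δρ/ρ₀ = −αΔT + βΔS = 2.04 × 10⁻⁴ + 2.698 × 10⁻⁴ = 4.738 × 10⁻⁴, so Δρ ≈ 0.4866 kg m⁻³.
N² = (g/ρ₀)·Δρ/Δz = g·(Δρ/ρ₀)/Δz = 9.8 × 4.738 × 10⁻⁴ / 44 = 1.0553 × 10⁻⁴ s⁻².
N = √(1.0553 × 10⁻⁴) = 0.010273 rad s⁻¹ → T = 2π/N = 611.62 s = 10.194 min ≈ 10.2 min.

10.2 min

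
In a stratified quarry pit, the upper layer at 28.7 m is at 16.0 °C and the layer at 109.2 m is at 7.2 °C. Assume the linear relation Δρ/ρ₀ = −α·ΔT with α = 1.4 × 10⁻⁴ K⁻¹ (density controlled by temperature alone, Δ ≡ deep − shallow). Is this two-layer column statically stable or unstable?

stable

ΔT = 7.2 − 16.0 = -8.8 K, so Δρ/ρ₀ = −αΔT = 1.232 × 10⁻³.
Δρ/ρ₀ > 0, so Δρ > 0: deeper water is denser → statically stable.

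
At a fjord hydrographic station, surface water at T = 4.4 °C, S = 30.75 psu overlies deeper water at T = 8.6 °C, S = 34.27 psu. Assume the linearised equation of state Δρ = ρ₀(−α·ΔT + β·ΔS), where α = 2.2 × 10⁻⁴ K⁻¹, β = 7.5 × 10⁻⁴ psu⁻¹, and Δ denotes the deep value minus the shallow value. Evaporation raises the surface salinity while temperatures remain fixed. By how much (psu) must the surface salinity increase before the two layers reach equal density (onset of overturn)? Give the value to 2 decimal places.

2.29 psu

Neutral buoyancy requires −α(T_deep − T_surf) + β(S_deep − S_surf′) = 0.
S_surf′ = S_deep − (α/β)·ΔT = 34.27 − (2.2 × 10⁻⁴/7.5 × 10⁻⁴)·(+4.2) = 33.0380 psu.
Increase required: 33.0380 − 30.75 = 2.2880 psu.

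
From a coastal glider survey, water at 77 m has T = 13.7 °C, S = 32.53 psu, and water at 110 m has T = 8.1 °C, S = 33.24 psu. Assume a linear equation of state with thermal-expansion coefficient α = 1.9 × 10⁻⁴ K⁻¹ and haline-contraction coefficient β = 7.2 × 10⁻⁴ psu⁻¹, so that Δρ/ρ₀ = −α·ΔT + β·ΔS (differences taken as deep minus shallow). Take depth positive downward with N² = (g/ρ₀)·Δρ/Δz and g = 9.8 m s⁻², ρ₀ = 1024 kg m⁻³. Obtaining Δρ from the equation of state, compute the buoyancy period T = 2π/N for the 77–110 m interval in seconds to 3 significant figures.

291 s

ΔT = -5.6 K, ΔS = +0.71 psu (deep − shallow).
Δρ/ρ₀ = −αΔT + βΔS = 1.064 × 10⁻³ + 5.112 × 10⁻⁴ = 1.5752 × 10⁻³, so Δρ ≈ 1.613 kg m⁻³.
N² = (g/ρ₀)·Δρ/Δz = g·(Δρ/ρ₀)/Δz = 9.8 × 1.5752 × 10⁻³ / 33 = 4.6779 × 10⁻⁴ s⁻².
N = √(4.6779 × 10⁻⁴) = 0.021628 rad s⁻¹ → T = 2π/N = 290.51 s ≈ 291 s.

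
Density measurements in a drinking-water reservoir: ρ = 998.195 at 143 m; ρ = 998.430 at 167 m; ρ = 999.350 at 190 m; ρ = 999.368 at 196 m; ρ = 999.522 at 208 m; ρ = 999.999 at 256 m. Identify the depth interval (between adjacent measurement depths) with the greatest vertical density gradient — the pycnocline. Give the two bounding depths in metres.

Compute the density gradient over each adjacent pair:
  143–167 m: Δρ/Δz = 0.235/24 = 9.8 × 10⁻³ kg m⁻⁴
  167–190 m: Δρ/Δz = 0.920/23 = 0.040 kg m⁻⁴
  190–196 m: Δρ/Δz = 0.018/6 = 3.0 × 10⁻³ kg m⁻⁴
  196–208 m: Δρ/Δz = 0.154/12 = 0.013 kg m⁻⁴
  208–256 m: Δρ/Δz = 0.477/48 = 9.9 × 10⁻³ kg m⁻⁴
The largest gradient is in the 167–190 m interval — the pycnocline.

167–190 m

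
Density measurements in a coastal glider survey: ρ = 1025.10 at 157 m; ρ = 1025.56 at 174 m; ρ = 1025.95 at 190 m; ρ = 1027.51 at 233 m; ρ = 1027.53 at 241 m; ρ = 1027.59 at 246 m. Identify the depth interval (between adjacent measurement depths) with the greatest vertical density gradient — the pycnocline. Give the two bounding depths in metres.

Compute the density gradient over each adjacent pair:
  157–174 m: Δρ/Δz = 0.46/17 = 0.027 kg m⁻⁴
  174–190 m: Δρ/Δz = 0.39/16 = 0.024 kg m⁻⁴
  190–233 m: Δρ/Δz = 1.56/43 = 0.036 kg m⁻⁴
  233–241 m: Δρ/Δz = 0.02/8 = 2.5 × 10⁻³ kg m⁻⁴
  241–246 m: Δρ/Δz = 0.06/5 = 0.012 kg m⁻⁴
The largest gradient is in the 190–233 m interval — the pycnocline.

190–233 m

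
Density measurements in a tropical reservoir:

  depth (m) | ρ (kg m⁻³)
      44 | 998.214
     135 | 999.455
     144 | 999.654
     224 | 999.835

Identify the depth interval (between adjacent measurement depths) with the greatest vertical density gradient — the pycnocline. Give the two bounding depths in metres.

Compute the density gradient over each adjacent pair:
  44–135 m: Δρ/Δz = 1.241/91 = 0.014 kg m⁻⁴
  135–144 m: Δρ/Δz = 0.199/9 = 0.022 kg m⁻⁴
  144–224 m: Δρ/Δz = 0.181/80 = 2.3 × 10⁻³ kg m⁻⁴
The largest gradient is in the 135–144 m interval — the pycnocline.

135–144 m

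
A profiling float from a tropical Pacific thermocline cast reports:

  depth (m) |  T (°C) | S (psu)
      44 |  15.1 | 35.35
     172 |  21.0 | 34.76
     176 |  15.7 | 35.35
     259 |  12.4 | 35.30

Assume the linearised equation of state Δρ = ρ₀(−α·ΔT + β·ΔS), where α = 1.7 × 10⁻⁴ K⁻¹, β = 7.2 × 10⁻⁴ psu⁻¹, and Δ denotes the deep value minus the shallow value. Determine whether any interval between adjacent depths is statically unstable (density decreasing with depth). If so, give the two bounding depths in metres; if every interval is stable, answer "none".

Evaluate Δρ/ρ₀ = −αΔT + βΔS across each adjacent pair:
  44–172 m: −αΔT+βΔS = −(1.7 × 10⁻⁴)(+5.9)+(7.2 × 10⁻⁴)(-0.59) = -1.4 × 10⁻³ → UNSTABLE
  172–176 m: −αΔT+βΔS = −(1.7 × 10⁻⁴)(-5.3)+(7.2 × 10⁻⁴)(+0.59) = 1.3 × 10⁻³ → stable
  176–259 m: −αΔT+βΔS = −(1.7 × 10⁻⁴)(-3.3)+(7.2 × 10⁻⁴)(-0.05) = 5.2 × 10⁻⁴ → stable
The 44–172 m interval has Δρ < 0: lighter water underlies denser water.

44–172 m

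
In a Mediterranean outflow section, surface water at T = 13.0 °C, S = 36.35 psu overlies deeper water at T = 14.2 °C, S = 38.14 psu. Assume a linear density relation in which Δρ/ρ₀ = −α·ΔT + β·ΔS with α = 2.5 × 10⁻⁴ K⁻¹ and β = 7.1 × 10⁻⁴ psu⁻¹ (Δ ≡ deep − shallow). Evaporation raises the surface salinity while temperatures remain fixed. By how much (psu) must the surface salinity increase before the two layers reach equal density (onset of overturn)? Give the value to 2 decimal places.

Neutral buoyancy requires −α(T_deep − T_surf) + β(S_deep − S_surf′) = 0.
S_surf′ = S_deep − (α/β)·ΔT = 38.14 − (2.5 × 10⁻⁴/7.1 × 10⁻⁴)·(+1.2) = 37.7175 psu.
Increase required: 37.7175 − 36.35 = 1.3675 psu.

1.37 psu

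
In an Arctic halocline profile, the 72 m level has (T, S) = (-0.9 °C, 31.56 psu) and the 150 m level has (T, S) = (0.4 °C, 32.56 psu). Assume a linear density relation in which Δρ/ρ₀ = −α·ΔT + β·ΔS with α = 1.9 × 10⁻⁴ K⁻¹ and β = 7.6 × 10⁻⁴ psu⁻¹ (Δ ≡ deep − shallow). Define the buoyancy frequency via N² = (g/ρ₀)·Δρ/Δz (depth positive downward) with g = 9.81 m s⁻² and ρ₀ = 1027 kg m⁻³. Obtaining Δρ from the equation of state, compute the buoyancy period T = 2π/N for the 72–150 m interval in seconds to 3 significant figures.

ΔT = +1.3 K, ΔS = +1.00 psu (deep − shallow).
Δρ/ρ₀ = −αΔT + βΔS = -2.47 × 10⁻⁴ + 7.60 × 10⁻⁴ = 5.13 × 10⁻⁴, so Δρ ≈ 0.5269 kg m⁻³.
N² = (g/ρ₀)·Δρ/Δz = g·(Δρ/ρ₀)/Δz = 9.81 × 5.13 × 10⁻⁴ / 78 = 6.4520 × 10⁻⁵ s⁻².
N = √(6.4520 × 10⁻⁵) = 8.0324 × 10⁻³ rad s⁻¹ → T = 2π/N = 782.23 s ≈ 782 s.

782 s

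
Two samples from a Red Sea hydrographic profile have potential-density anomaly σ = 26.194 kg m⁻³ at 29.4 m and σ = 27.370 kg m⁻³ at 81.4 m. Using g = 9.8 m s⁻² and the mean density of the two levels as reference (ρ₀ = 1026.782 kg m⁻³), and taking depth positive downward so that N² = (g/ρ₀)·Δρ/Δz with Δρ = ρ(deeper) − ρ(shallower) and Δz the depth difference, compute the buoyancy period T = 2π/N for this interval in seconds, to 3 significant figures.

Δρ = 1027.370 − 1026.194 = 1.176 kg m⁻³ over Δz = 81.4 − 29.4 = 52 m.
N² = (9.8/1026.782) × (1.176/52) = 2.1585 × 10⁻⁴ s⁻².
N = √(2.1585 × 10⁻⁴) = 0.014692 rad s⁻¹, so T = 2π/N = 427.66 s ≈ 428 s.
Since Δρ > 0 the layer is stably stratified.

428 s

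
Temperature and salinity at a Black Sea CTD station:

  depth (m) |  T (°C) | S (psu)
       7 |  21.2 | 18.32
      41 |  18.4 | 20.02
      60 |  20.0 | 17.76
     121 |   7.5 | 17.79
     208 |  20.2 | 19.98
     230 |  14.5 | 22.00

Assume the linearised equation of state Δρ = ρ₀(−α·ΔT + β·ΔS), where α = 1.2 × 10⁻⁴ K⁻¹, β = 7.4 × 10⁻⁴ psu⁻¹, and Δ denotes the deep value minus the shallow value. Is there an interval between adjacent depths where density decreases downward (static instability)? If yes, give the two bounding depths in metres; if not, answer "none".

Evaluate Δρ/ρ₀ = −αΔT + βΔS across each adjacent pair:
  7–41 m: −αΔT+βΔS = −(1.2 × 10⁻⁴)(-2.8)+(7.4 × 10⁻⁴)(+1.70) = 1.6 × 10⁻³ → stable
  41–60 m: −αΔT+βΔS = −(1.2 × 10⁻⁴)(+1.6)+(7.4 × 10⁻⁴)(-2.26) = -1.9 × 10⁻³ → UNSTABLE
  60–121 m: −αΔT+βΔS = −(1.2 × 10⁻⁴)(-12.5)+(7.4 × 10⁻⁴)(+0.03) = 1.5 × 10⁻³ → stable
  121–208 m: −αΔT+βΔS = −(1.2 × 10⁻⁴)(+12.7)+(7.4 × 10⁻⁴)(+2.19) = 9.7 × 10⁻⁵ → stable
  208–230 m: −αΔT+βΔS = −(1.2 × 10⁻⁴)(-5.7)+(7.4 × 10⁻⁴)(+2.02) = 2.2 × 10⁻³ → stable
The 41–60 m interval has Δρ < 0: lighter water underlies denser water.

41–60 m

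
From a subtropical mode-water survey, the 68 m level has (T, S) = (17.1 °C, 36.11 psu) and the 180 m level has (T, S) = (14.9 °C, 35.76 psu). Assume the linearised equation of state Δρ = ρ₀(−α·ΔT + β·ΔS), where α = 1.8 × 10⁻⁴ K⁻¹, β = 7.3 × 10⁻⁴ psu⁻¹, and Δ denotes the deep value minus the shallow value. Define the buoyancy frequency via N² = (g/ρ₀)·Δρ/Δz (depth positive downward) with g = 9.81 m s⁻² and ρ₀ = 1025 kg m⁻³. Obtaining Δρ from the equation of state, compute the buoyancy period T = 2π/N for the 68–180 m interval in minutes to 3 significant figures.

ΔT = -2.2 K, ΔS = -0.35 psu (deep − shallow).
Δρ/ρ₀ = −αΔT + βΔS = 3.96 × 10⁻⁴ − 2.555 × 10⁻⁴ = 1.405 × 10⁻⁴, so Δρ ≈ 0.1440 kg m⁻³.
N² = (g/ρ₀)·Δρ/Δz = g·(Δρ/ρ₀)/Δz = 9.81 × 1.405 × 10⁻⁴ / 112 = 1.2306 × 10⁻⁵ s⁻².
N = √(1.2306 × 10⁻⁵) = 3.5080 × 10⁻³ rad s⁻¹ → T = 2π/N = 1.7911 × 10³ s = 29.852 min ≈ 29.9 min.

29.9 min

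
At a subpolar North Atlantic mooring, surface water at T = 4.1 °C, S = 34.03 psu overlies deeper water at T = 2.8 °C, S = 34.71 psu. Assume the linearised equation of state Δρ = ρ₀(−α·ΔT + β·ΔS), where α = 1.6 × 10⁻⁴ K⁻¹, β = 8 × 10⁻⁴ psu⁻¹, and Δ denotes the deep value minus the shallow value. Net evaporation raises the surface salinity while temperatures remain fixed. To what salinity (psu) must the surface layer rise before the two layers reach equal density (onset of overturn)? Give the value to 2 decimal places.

34.97 psu

Neutral buoyancy requires −α(T_deep − T_surf) + β(S_deep − S_surf′) = 0.
S_surf′ = S_deep − (α/β)·ΔT = 34.71 − (1.6 × 10⁻⁴/8 × 10⁻⁴)·(-1.3) = 34.9700 psu.
Increase required: 34.9700 − 34.03 = 0.9400 psu.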